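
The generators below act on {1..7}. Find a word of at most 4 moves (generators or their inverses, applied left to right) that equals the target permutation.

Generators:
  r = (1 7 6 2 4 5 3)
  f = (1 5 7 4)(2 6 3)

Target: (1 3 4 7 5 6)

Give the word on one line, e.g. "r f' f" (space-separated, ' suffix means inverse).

  after f: (1 5 7 4)(2 6 3)
  after r: (1 3 4 7 5 6)

f r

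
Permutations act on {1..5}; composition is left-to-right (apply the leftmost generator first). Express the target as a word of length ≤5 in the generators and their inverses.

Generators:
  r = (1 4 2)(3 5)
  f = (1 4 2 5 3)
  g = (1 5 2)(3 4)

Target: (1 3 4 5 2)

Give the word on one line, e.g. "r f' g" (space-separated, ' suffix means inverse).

r f f r

  after r: (1 4 2)(3 5)
  after f: (1 2 4 5)
  after f: (1 5 4 3)
  after r: (1 3 4 5 2)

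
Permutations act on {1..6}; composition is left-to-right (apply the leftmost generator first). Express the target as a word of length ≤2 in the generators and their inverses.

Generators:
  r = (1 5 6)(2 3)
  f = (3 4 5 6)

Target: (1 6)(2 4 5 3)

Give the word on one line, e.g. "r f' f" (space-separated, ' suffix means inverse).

r f

  after r: (1 5 6)(2 3)
  after f: (1 6)(2 4 5 3)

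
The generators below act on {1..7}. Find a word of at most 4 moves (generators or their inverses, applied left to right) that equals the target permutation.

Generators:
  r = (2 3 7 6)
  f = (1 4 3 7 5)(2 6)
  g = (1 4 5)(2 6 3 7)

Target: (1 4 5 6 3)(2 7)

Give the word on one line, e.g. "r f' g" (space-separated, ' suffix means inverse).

  after f': (1 5 7 3 4)(2 6)
  after g: (2 3 5)
  after g: (1 4 5 6 3)(2 7)

f' g g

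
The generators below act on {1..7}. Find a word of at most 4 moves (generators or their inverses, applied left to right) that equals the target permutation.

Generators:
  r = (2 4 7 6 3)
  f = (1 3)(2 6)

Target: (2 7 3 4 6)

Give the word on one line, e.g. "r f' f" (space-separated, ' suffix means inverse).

  after r: (2 4 7 6 3)
  after r: (2 7 3 4 6)

r r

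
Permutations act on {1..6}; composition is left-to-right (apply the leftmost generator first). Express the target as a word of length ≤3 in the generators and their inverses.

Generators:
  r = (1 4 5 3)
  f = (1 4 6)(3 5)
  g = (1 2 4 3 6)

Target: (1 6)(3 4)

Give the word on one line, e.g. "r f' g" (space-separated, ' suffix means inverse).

r f

  after r: (1 4 5 3)
  after f: (1 6)(3 4)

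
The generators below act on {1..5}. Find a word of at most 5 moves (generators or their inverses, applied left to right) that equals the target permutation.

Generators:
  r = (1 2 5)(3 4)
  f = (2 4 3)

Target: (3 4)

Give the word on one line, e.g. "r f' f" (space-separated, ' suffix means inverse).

  after r': (1 5 2)(3 4)
  after r': (1 2 5)
  after r': (3 4)

r' r' r'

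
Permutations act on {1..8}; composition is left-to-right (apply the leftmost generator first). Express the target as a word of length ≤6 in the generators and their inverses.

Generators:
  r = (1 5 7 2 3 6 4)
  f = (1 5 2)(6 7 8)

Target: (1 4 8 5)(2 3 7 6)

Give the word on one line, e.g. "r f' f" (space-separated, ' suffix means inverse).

  after f': (1 2 5)(6 8 7)
  after r': (1 7 3 2)(4 6 8 5)
  after f': (1 6 7 3 5 4 8)
  after r: (1 4 8 5)(2 3 7 6)

f' r' f' r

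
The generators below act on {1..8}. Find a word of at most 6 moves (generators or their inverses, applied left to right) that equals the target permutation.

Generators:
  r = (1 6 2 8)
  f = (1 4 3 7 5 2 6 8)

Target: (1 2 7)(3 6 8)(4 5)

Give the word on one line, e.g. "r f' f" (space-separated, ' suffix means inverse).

  after r': (1 8 2 6)
  after f': (1 6 8 5 7 3 4)
  after f': (1 2 5 3)(4 8 7)
  after r': (1 6)(2 5 3 8 7 4)
  after f': (1 2 7)(3 6 8)(4 5)

r' f' f' r' f'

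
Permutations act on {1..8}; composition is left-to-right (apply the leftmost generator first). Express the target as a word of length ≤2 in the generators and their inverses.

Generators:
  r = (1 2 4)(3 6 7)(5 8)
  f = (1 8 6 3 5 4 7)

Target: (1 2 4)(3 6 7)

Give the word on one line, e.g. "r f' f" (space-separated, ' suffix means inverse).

r' r'

  after r': (1 4 2)(3 7 6)(5 8)
  after r': (1 2 4)(3 6 7)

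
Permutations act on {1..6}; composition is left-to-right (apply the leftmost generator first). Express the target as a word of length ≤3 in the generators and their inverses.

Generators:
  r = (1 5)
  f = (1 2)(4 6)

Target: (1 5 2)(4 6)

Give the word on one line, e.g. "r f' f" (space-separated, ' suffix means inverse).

  after r: (1 5)
  after f: (1 5 2)(4 6)

r f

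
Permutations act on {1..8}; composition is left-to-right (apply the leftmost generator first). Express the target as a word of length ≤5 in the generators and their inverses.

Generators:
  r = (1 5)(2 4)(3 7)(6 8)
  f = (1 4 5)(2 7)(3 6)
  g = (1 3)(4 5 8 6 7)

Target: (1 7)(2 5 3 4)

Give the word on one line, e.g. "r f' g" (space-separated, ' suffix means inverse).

r' g' r g' f'

  after r': (1 5)(2 4)(3 7)(6 8)
  after g': (1 4 2 7)(3 6 5)
  after r: (1 2 3 8 6)(5 7)
  after g': (1 2)(3 5 6)(4 7)
  after f': (1 7)(2 5 3 4)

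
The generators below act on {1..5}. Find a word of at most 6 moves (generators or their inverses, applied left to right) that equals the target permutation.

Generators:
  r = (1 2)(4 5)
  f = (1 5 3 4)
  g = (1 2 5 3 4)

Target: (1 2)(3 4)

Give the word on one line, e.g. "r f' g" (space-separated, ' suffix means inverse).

  after f': (1 4 3 5)
  after r: (1 5 2)(3 4)
  after f': (2 4 5)
  after g: (1 2)(3 4)

f' r f' g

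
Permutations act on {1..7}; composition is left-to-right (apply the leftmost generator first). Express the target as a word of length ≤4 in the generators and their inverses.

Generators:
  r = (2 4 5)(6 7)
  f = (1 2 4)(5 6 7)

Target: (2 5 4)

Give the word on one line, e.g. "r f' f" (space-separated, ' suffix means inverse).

  after r: (2 4 5)(6 7)
  after r: (2 5 4)

r r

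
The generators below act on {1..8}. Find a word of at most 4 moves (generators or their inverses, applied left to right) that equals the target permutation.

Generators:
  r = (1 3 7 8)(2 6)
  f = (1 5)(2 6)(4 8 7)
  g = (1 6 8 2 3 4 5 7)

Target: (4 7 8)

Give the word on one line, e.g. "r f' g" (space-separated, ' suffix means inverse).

  after f: (1 5)(2 6)(4 8 7)
  after f: (4 7 8)

f f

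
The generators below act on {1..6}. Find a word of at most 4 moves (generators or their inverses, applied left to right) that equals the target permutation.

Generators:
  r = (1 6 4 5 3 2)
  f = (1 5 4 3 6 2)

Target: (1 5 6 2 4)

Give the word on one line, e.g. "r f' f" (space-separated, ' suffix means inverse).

f' f' r' f

  after f': (1 2 6 3 4 5)
  after f': (1 6 4)(2 3 5)
  after r': (2 5 3 4)
  after f: (1 5 6 2 4)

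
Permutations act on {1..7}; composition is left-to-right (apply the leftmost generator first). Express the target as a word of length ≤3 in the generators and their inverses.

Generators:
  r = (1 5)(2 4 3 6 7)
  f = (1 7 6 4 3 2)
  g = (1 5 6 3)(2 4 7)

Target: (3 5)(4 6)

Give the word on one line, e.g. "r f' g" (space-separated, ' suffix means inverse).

r g'

  after r: (1 5)(2 4 3 6 7)
  after g': (3 5)(4 6)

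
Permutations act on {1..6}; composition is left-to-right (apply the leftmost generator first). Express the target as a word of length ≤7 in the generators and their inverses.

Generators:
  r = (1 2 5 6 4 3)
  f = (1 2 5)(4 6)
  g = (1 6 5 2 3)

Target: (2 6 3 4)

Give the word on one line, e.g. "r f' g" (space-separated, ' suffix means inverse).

f' g r g r'

  after f': (1 5 2)(4 6)
  after g: (1 2 6 4 5 3)
  after r: (1 5)(2 4 6 3)
  after g: (1 2 4 5 6)
  after r': (2 6 3 4)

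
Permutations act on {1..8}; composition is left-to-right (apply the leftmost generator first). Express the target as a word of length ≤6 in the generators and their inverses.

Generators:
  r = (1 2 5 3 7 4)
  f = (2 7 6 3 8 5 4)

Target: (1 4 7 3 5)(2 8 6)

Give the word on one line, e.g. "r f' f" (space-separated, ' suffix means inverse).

r' r' f' f'

  after r': (1 4 7 3 5 2)
  after r': (1 7 5)(2 4 3)
  after f': (1 2 5)(3 4 6 7 8)
  after f': (1 4 7 3 5)(2 8 6)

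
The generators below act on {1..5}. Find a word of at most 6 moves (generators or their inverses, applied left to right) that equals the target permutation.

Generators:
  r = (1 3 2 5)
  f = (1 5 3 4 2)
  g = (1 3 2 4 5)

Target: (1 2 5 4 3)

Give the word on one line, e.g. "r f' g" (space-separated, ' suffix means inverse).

r' g r' f g

  after r': (1 5 2 3)
  after g: (4 5)
  after r': (1 5 4 2 3)
  after f: (1 3 5 2 4)
  after g: (1 2 5 4 3)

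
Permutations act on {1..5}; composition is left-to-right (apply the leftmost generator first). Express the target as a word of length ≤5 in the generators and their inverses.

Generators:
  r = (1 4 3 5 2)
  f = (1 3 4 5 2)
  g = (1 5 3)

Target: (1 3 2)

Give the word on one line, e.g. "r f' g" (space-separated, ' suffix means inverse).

r f g

  after r: (1 4 3 5 2)
  after f: (1 5)(2 3)
  after g: (1 3 2)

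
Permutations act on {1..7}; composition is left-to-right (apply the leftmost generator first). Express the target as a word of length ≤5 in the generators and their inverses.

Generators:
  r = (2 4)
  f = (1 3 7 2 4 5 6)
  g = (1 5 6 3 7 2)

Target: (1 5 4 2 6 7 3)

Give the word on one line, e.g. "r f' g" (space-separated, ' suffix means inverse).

r f g' f'

  after r: (2 4)
  after f: (1 3 7 2 5 6)
  after g': (1 6 2)
  after f': (1 5 4 2 6 7 3)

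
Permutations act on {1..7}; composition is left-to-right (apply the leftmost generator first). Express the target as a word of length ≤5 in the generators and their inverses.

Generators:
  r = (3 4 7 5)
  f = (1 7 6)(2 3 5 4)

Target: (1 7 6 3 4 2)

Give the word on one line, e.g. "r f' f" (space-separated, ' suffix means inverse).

  after f': (1 6 7)(2 4 5 3)
  after r: (1 6 5 4 3 2 7)
  after f': (1 7 6 3 4 2)

f' r f'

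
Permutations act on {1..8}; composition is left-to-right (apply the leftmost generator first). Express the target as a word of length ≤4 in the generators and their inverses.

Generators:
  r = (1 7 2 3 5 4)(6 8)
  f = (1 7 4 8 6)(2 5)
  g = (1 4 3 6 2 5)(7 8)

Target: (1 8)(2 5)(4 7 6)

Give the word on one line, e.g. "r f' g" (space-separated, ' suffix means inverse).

  after g': (1 5 2 6 3 4)(7 8)
  after g': (1 2 3)(4 5 6)
  after g': (1 6)(2 4)(3 5)(7 8)
  after r': (1 8)(2 5)(4 7 6)

g' g' g' r'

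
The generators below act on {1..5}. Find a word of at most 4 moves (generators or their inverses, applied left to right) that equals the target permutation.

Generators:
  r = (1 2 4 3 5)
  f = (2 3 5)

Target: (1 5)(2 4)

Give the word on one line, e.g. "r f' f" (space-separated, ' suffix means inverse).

  after f': (2 5 3)
  after f': (2 3 5)
  after r': (1 5)(2 4)

f' f' r'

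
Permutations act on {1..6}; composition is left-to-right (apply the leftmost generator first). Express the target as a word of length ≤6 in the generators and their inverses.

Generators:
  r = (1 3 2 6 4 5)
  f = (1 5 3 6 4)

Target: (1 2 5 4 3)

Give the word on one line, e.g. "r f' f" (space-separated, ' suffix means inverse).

  after r: (1 3 2 6 4 5)
  after r: (1 2 4)(3 6 5)
  after f: (1 2)(3 4 5 6)
  after f: (1 2 5 4 3)

r r f f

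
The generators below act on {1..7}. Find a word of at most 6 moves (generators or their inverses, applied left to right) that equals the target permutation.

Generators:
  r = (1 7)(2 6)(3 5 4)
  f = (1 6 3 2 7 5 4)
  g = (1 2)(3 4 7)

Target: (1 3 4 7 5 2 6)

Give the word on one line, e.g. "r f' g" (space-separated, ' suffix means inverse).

  after r: (1 7)(2 6)(3 5 4)
  after g': (1 4 7 2 6)(3 5)
  after f': (1 5 6 4 2)(3 7)
  after g: (1 5 6 7 4)
  after r': (1 3 4 7 5 2 6)

r g' f' g r'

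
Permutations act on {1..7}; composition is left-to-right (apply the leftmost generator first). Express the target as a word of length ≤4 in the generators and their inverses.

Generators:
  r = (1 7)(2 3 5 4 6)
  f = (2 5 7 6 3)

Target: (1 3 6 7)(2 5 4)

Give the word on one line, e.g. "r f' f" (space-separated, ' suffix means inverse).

r f f

  after r: (1 7)(2 3 5 4 6)
  after f: (1 6 5 4 3 7)
  after f: (1 3 6 7)(2 5 4)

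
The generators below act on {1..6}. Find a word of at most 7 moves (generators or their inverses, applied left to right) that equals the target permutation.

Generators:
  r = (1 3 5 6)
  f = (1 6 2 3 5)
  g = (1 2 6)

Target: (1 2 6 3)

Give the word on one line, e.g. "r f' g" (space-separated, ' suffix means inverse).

  after g': (1 6 2)
  after f': (2 5 3)
  after r': (1 6 5)(2 3)
  after f': (3 6)
  after g: (1 2 6 3)

g' f' r' f' g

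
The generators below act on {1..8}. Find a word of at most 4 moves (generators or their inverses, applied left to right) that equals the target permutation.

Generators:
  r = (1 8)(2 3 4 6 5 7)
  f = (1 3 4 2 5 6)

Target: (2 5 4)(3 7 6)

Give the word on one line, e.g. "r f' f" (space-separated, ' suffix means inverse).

r' r'

  after r': (1 8)(2 7 5 6 4 3)
  after r': (2 5 4)(3 7 6)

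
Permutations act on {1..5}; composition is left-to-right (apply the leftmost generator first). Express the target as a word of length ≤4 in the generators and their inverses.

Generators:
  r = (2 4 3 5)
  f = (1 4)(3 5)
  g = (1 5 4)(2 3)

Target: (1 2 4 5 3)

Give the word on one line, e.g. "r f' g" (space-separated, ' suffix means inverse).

r' f' r'

  after r': (2 5 3 4)
  after f': (1 4 2 3)
  after r': (1 2 4 5 3)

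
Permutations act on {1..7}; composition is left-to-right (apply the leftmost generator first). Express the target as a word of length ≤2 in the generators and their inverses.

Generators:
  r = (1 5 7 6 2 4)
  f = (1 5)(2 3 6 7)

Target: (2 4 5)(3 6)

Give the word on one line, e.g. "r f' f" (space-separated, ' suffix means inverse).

  after r: (1 5 7 6 2 4)
  after f: (2 4 5)(3 6)

r f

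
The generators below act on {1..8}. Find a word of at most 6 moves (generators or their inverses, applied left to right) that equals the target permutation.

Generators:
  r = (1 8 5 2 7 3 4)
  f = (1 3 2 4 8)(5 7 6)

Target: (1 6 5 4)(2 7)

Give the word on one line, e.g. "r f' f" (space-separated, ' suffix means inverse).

  after f': (1 8 4 2 3)(5 6 7)
  after f': (1 4 3 8 2)(5 7 6)
  after f': (1 2 8 3 4)
  after r: (1 7 3)(2 5)(4 8)
  after f: (1 6 5 4)(2 7)

f' f' f' r f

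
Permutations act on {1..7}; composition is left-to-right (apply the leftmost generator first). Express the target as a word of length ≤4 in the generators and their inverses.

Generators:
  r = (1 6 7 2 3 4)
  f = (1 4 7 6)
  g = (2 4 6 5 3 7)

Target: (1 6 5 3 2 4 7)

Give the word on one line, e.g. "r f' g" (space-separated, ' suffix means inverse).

  after r: (1 6 7 2 3 4)
  after f: (2 3 7)
  after g: (2 7 4 6 5 3)
  after f': (1 6 5 3 2 4 7)

r f g f'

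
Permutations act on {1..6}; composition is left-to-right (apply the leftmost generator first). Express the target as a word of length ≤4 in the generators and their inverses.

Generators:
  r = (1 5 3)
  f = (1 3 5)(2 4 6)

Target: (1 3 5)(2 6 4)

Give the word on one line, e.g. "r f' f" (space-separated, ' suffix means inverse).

  after r: (1 5 3)
  after f': (1 3 5)(2 6 4)

r f'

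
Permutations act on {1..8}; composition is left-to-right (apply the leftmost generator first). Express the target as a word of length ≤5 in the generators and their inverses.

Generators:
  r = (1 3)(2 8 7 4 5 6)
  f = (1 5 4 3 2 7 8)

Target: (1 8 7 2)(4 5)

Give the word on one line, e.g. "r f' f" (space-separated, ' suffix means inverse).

  after f: (1 5 4 3 2 7 8)
  after r': (1 4)(2 8 3 6 5 7)
  after r': (1 7 6 4 3 5 8)
  after f': (1 2 3)(5 7 6)
  after r: (1 8 7 2)(4 5)

f r' r' f' r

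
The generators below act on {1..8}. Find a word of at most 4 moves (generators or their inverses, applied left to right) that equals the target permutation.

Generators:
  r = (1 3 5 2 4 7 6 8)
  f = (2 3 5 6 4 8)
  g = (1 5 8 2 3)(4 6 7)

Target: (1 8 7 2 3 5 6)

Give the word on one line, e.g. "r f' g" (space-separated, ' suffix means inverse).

  after f': (2 8 4 6 5 3)
  after g': (1 3 8 7 6)(2 5)
  after r: (1 5 4 7 8 6 3)
  after g: (1 8 7 2 3 5 6)

f' g' r g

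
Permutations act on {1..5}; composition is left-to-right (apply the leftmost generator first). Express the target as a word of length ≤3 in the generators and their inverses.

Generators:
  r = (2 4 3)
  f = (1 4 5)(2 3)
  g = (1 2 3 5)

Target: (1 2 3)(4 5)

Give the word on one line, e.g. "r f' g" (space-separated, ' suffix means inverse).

  after g: (1 2 3 5)
  after f': (1 3 4)
  after f': (1 2 3)(4 5)

g f' f'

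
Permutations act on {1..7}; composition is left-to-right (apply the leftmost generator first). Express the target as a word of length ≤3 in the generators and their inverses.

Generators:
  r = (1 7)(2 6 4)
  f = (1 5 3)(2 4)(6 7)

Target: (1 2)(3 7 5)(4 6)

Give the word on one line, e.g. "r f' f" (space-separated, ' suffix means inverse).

  after r: (1 7)(2 6 4)
  after f: (1 6 2 7 5 3)
  after r': (1 2)(3 7 5)(4 6)

r f r'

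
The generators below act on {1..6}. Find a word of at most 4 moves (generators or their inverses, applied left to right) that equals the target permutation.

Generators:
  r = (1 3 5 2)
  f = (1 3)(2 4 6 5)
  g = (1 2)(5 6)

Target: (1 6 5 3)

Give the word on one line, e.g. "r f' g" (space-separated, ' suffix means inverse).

  after f: (1 3)(2 4 6 5)
  after r: (1 5)(2 4 6)
  after f': (1 6 5 3)

f r f'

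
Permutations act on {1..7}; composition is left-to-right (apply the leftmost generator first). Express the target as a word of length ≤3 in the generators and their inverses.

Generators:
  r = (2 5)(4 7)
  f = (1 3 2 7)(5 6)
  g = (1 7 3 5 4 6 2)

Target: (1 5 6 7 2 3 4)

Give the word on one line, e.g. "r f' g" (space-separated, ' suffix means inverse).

  after r: (2 5)(4 7)
  after g': (1 2 3 7 5 6 4)
  after r': (1 5 6 7 2 3 4)

r g' r'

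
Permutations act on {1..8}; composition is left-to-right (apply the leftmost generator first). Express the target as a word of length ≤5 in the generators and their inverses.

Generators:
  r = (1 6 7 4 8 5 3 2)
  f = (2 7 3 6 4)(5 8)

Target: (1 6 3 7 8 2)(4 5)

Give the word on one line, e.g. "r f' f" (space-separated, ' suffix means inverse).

  after r': (1 2 3 5 8 4 7 6)
  after f': (1 4 2 7 3 8 6)
  after r': (1 7 5 8)(2 6)(3 4)
  after r': (1 6 3 7 8 2)(4 5)

r' f' r' r'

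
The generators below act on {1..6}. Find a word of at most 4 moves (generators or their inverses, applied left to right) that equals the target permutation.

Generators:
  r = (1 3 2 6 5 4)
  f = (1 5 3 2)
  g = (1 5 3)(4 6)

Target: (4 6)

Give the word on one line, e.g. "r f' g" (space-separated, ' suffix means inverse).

g g g

  after g: (1 5 3)(4 6)
  after g: (1 3 5)
  after g: (4 6)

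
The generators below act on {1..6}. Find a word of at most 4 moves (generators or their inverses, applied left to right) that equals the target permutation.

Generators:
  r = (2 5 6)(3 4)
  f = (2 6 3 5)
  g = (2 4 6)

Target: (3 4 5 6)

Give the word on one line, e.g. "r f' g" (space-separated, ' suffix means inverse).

  after g': (2 6 4)
  after r: (3 4 5 6)

g' r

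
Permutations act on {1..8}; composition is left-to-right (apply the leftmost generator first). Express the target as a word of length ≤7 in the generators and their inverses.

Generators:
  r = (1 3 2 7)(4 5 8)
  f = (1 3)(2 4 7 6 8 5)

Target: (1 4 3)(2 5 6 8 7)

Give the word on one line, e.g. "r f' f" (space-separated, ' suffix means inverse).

r' f' f' r f'

  after r': (1 7 2 3)(4 8 5)
  after f': (1 4 6 7 5 2)
  after f': (1 2 3)(4 7 8 6)
  after r: (1 7 4)(5 8 6)
  after f': (1 4 3)(2 5 6 8 7)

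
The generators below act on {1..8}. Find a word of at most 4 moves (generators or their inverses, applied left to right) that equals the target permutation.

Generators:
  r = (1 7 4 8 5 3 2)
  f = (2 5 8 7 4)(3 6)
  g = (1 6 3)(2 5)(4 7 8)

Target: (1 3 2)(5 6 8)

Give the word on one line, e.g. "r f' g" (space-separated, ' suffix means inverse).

g' r' g' r'

  after g': (1 3 6)(2 5)(4 8 7)
  after r': (1 5 3 6 2 8)
  after g': (1 2 7 4 8 3)(5 6)
  after r': (1 3 2)(5 6 8)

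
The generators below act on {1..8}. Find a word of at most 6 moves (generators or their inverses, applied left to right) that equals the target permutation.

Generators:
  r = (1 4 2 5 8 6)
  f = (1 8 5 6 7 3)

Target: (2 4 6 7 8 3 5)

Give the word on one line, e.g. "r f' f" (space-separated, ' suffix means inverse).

  after r': (1 6 8 5 2 4)
  after f': (1 5 2 4 3 7 6)
  after f': (1 8)(2 4 7 5)(3 6)
  after f': (2 4 6 7 8 3 5)

r' f' f' f'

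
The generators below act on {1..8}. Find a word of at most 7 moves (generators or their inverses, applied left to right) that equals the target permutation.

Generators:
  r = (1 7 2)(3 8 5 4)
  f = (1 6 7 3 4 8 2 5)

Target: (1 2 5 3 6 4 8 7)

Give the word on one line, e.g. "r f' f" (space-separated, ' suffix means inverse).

  after r: (1 7 2)(3 8 5 4)
  after r: (1 2 7)(3 5)(4 8)
  after f: (1 5 4 2 3)(6 7)
  after f: (2 4 5 8)(3 6)
  after r': (1 2 5 3 6 4 8 7)

r r f f r'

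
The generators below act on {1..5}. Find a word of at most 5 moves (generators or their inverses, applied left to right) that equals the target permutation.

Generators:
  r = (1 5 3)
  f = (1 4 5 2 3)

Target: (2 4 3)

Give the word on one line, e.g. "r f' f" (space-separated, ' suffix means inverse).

f r' f'

  after f: (1 4 5 2 3)
  after r': (1 4)(2 5)
  after f': (2 4 3)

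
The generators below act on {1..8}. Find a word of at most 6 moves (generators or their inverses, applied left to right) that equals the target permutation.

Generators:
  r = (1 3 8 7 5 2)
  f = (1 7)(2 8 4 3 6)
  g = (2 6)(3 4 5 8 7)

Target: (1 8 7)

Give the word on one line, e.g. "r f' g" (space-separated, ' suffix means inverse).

r' r' g' f'

  after r': (1 2 5 7 8 3)
  after r': (1 5 8)(2 7 3)
  after g': (1 4 3 6 2 8)
  after f': (1 8 7)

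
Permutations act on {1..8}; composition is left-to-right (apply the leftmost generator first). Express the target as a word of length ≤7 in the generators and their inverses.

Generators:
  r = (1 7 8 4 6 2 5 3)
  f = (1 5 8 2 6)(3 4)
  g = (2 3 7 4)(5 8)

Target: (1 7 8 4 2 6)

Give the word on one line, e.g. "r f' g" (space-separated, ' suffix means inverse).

  after r: (1 7 8 4 6 2 5 3)
  after f': (1 7 5 4 2)(3 6 8)
  after g: (1 4 3 6 5 2)(7 8)
  after f': (1 3 2 6)(5 8 7)
  after g: (1 7 8 4 2 6)

r f' g f' g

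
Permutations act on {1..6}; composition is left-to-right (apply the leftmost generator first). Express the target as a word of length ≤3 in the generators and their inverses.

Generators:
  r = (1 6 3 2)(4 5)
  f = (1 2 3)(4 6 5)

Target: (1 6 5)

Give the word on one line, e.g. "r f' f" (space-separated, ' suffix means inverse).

  after f': (1 3 2)(4 5 6)
  after r': (1 6 5)

f' r'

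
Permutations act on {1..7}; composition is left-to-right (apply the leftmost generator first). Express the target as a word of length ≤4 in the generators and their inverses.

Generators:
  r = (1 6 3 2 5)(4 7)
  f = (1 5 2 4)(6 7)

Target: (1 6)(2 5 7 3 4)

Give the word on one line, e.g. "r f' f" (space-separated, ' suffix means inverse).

f' r f

  after f': (1 4 2 5)(6 7)
  after r: (1 7 3 2)(4 5 6)
  after f: (1 6)(2 5 7 3 4)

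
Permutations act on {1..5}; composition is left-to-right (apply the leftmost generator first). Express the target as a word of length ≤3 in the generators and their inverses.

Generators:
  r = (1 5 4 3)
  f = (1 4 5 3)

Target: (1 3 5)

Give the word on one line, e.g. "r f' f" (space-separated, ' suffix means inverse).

  after f: (1 4 5 3)
  after r: (1 3 5)

f r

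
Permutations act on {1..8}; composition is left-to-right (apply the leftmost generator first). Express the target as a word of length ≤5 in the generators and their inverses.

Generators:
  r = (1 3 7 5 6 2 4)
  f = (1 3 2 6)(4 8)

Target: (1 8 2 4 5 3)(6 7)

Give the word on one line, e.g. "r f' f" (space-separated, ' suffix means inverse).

  after r': (1 4 2 6 5 7 3)
  after f: (1 8 4 6 5 7 2)
  after r': (1 8 2 4 5 3)(6 7)

r' f r'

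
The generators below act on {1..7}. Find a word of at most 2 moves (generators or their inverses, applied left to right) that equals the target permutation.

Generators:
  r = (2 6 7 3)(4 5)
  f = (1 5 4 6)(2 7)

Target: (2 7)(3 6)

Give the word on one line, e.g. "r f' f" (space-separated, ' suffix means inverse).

r r

  after r: (2 6 7 3)(4 5)
  after r: (2 7)(3 6)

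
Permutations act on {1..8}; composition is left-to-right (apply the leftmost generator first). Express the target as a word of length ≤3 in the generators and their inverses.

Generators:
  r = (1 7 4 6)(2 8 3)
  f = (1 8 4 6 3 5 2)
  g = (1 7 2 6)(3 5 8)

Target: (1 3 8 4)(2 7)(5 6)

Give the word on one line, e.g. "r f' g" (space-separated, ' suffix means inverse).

f g

  after f: (1 8 4 6 3 5 2)
  after g: (1 3 8 4)(2 7)(5 6)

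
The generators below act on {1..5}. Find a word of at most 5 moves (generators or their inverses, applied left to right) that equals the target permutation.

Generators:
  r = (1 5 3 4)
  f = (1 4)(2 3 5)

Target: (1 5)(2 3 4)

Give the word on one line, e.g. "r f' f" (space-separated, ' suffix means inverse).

  after r: (1 5 3 4)
  after r: (1 3)(4 5)
  after f: (1 5)(2 3 4)

r r f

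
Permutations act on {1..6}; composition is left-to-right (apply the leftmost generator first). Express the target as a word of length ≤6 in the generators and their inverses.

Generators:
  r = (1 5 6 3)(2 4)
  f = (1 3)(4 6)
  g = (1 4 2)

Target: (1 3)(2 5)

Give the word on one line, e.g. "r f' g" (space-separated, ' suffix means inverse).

  after f': (1 3)(4 6)
  after g: (1 3 4 6 2)
  after r: (2 5 6 4 3)
  after f: (1 3 2 5 4)
  after g: (1 3)(2 5)

f' g r f g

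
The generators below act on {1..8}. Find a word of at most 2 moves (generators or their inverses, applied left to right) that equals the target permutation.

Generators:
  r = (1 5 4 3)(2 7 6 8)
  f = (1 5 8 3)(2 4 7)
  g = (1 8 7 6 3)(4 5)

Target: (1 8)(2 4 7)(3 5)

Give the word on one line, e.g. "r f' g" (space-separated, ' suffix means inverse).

  after f': (1 3 8 5)(2 7 4)
  after f': (1 8)(2 4 7)(3 5)

f' f'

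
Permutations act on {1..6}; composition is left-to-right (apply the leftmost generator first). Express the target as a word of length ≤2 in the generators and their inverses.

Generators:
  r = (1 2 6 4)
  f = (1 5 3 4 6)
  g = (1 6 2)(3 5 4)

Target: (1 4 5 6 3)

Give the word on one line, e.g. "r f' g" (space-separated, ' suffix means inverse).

  after f': (1 6 4 3 5)
  after f': (1 4 5 6 3)

f' f'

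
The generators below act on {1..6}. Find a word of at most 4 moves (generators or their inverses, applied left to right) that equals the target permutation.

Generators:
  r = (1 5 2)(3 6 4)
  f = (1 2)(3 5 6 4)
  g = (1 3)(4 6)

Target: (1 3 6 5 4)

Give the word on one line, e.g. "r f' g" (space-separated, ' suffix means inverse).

r' g r g'

  after r': (1 2 5)(3 4 6)
  after g: (1 2 5 3 6)
  after r: (3 4)(5 6)
  after g': (1 3 6 5 4)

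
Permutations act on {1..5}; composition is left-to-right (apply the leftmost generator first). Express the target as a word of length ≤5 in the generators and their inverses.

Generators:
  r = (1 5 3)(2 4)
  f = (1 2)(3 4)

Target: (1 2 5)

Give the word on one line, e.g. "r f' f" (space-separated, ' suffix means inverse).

  after r: (1 5 3)(2 4)
  after f: (1 5 4)(2 3)
  after r': (2 5)(3 4)
  after f: (1 2 5)

r f r' f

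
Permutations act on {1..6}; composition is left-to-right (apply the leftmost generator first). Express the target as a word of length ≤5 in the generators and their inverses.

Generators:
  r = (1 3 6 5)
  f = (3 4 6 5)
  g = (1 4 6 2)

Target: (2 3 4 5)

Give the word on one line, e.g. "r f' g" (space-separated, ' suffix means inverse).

g r g'

  after g: (1 4 6 2)
  after r: (1 4 5)(2 3 6)
  after g': (2 3 4 5)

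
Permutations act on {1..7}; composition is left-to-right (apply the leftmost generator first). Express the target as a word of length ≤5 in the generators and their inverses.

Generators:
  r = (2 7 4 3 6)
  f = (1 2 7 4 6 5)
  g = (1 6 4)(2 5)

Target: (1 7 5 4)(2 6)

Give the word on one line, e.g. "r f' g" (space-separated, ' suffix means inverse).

  after g: (1 6 4)(2 5)
  after g: (1 4 6)
  after f': (1 7 2)(5 6)
  after g: (1 7 5 4)(2 6)

g g f' g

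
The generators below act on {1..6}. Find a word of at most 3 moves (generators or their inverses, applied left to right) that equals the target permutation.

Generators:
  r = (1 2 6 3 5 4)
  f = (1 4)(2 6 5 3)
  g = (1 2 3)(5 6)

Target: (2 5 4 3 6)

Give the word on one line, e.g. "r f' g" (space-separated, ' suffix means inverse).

  after r: (1 2 6 3 5 4)
  after g': (2 5 4 3 6)

r g'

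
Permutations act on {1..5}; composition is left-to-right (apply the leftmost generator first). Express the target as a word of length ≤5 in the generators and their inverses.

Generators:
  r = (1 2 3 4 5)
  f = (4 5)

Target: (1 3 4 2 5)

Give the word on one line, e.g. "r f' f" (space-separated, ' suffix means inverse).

f r' r' r' f

  after f: (4 5)
  after r': (1 5 3 2)
  after r': (1 4 3)(2 5)
  after r': (1 3 5)(2 4)
  after f: (1 3 4 2 5)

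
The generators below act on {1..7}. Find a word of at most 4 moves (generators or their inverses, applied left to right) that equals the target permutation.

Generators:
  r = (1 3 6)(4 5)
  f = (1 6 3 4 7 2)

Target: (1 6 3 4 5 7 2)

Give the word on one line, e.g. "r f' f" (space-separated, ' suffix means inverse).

r r r f

  after r: (1 3 6)(4 5)
  after r: (1 6 3)
  after r: (4 5)
  after f: (1 6 3 4 5 7 2)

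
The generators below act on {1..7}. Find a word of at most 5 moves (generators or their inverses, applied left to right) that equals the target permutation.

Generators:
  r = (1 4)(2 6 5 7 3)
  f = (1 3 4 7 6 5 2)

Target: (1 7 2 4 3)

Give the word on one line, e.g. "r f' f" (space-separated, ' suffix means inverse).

r' f' r'

  after r': (1 4)(2 3 7 5 6)
  after f': (1 3 4 2)(5 7 6)
  after r': (1 7 2 4 3)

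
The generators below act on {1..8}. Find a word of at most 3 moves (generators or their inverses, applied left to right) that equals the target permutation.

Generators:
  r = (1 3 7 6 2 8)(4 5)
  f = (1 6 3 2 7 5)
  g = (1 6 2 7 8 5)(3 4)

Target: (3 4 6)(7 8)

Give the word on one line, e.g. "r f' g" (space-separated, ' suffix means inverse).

  after g: (1 6 2 7 8 5)(3 4)
  after f': (3 4 6)(7 8)

g f'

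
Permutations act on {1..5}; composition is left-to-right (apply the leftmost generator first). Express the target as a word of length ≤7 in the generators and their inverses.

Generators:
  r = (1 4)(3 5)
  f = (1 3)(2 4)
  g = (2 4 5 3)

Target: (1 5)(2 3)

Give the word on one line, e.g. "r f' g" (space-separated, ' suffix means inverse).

  after g: (2 4 5 3)
  after f: (1 3 4 5)
  after g: (1 2 4 3 5)
  after g: (1 4 2 5)
  after g: (1 5)(2 3)

g f g g g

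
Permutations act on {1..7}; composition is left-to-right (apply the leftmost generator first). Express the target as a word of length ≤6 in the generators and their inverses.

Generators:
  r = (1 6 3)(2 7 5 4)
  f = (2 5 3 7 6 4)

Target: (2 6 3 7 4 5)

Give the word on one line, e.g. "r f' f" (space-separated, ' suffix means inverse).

  after r: (1 6 3)(2 7 5 4)
  after f': (1 7 2 3)(5 6)
  after f': (1 3)(2 5 7 4 6)
  after r: (2 4 3 6 7)
  after f': (2 6 3 7 4 5)

r f' f' r f'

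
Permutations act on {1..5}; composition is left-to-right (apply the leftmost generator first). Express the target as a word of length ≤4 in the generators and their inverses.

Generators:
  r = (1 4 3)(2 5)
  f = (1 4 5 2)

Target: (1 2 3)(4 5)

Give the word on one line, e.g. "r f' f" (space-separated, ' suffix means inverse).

f r' f'

  after f: (1 4 5 2)
  after r': (2 3 4)
  after f': (1 2 3)(4 5)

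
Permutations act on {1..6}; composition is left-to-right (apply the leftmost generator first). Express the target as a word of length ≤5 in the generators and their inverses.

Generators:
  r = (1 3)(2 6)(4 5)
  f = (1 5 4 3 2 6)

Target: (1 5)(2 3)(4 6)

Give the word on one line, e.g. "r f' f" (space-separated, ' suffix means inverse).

  after f: (1 5 4 3 2 6)
  after r: (1 4)(3 6)
  after f': (1 5)(2 3)(4 6)
  after r': (1 4 2)(3 6 5)
  after r': (1 5)(2 3)(4 6)

f r f' r' r'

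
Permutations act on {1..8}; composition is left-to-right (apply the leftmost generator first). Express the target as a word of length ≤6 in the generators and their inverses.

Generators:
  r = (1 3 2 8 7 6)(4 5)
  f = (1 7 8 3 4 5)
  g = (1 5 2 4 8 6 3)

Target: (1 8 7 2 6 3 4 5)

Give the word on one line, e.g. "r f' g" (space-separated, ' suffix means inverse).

  after r: (1 3 2 8 7 6)(4 5)
  after g': (1 6 3 5 2 4)(7 8)
  after f': (1 6 8)(2 3 4 5)
  after r': (1 7 8 6 2)(3 5)
  after r': (1 8 7 2 6 3 4 5)

r g' f' r' r'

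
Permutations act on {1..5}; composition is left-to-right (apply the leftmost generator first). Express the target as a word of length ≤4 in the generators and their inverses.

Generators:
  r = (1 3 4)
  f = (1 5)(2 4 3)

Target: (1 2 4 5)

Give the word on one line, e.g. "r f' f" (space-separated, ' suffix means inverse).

  after r': (1 4 3)
  after r': (1 3 4)
  after f: (1 2 4 5)

r' r' f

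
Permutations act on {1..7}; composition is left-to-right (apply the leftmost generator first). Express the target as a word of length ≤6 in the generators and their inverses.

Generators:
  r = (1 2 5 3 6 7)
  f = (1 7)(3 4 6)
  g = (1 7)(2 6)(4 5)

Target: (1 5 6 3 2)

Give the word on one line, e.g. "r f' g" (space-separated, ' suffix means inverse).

f' r' f' g

  after f': (1 7)(3 6 4)
  after r': (1 6 4 5 2)
  after f': (1 4 5 2 7)(3 6)
  after g: (1 5 6 3 2)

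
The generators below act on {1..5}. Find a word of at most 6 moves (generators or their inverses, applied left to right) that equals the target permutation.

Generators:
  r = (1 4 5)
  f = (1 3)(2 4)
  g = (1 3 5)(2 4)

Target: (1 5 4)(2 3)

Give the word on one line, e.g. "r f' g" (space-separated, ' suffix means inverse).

  after f': (1 3)(2 4)
  after r: (1 3 4 2 5)
  after g': (2 3)
  after r': (1 5 4)(2 3)

f' r g' r'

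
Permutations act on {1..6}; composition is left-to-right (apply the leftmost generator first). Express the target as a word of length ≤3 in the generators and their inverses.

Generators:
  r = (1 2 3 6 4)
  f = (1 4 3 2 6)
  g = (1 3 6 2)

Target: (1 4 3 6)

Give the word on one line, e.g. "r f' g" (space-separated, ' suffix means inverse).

r' g'

  after r': (1 4 6 3 2)
  after g': (1 4 3 6)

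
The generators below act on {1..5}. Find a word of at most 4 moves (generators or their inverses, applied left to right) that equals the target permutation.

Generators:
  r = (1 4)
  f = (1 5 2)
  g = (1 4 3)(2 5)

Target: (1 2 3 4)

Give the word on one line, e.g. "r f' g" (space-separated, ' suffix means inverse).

f g'

  after f: (1 5 2)
  after g': (1 2 3 4)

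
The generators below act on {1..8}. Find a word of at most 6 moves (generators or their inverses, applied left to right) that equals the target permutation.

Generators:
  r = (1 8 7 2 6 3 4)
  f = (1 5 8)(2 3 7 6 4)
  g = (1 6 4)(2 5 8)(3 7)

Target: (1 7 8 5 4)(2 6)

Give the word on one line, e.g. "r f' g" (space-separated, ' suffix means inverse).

  after g': (1 4 6)(2 8 5)(3 7)
  after r: (2 7 4 3)(5 6 8)
  after r: (1 8 5 3 6 7)
  after r: (1 7 8 5 4)(2 6)

g' r r r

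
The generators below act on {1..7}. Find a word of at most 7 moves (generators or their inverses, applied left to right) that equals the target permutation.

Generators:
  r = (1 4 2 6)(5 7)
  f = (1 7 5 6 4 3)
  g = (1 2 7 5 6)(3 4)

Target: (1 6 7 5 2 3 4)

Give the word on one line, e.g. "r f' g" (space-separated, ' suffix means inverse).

  after g': (1 6 5 7 2)(3 4)
  after r: (2 4 3)(6 7)
  after g': (1 6 2 3)(5 7)
  after g': (1 5 2 4 3 6)
  after f: (1 6 7 5 2 3 4)

g' r g' g' f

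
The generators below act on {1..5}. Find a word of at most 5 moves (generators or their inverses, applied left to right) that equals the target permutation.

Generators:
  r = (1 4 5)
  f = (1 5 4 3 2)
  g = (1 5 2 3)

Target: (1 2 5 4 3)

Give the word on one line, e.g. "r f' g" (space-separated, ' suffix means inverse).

r' r' f f

  after r': (1 5 4)
  after r': (1 4 5)
  after f: (1 3 2)
  after f: (1 2 5 4 3)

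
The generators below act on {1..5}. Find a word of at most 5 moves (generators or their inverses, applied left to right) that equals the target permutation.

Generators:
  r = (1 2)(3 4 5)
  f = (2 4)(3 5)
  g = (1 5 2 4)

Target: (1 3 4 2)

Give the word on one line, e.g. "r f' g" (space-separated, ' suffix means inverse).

f' g f

  after f': (2 4)(3 5)
  after g: (1 5 3 2)
  after f: (1 3 4 2)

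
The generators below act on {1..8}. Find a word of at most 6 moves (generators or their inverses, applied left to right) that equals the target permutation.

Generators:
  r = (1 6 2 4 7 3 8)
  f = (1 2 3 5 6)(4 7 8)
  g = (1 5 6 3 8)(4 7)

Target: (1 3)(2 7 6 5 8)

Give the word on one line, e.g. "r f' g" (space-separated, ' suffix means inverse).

g' g' r g'

  after g': (1 8 3 6 5)(4 7)
  after g': (1 3 5 8 6)
  after r: (1 8 2 4 7 3 5)
  after g': (1 3)(2 7 6 5 8)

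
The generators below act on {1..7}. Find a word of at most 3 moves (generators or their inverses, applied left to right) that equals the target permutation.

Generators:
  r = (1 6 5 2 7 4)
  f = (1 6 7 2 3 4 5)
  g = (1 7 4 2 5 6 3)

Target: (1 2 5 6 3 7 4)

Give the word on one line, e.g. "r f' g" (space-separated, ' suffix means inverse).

  after f: (1 6 7 2 3 4 5)
  after g: (1 3 2)(4 6)(5 7)
  after f': (1 2 5 6 3 7 4)

f g f'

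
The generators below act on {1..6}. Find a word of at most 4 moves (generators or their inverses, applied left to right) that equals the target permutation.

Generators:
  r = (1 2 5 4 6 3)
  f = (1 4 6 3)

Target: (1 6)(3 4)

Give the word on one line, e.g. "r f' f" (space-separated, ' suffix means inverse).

f f

  after f: (1 4 6 3)
  after f: (1 6)(3 4)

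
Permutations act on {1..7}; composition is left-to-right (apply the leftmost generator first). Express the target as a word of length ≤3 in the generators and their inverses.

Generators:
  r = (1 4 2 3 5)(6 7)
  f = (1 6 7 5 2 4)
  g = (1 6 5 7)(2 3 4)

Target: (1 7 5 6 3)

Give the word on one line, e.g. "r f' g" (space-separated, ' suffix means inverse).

g r'

  after g: (1 6 5 7)(2 3 4)
  after r': (1 7 5 6 3)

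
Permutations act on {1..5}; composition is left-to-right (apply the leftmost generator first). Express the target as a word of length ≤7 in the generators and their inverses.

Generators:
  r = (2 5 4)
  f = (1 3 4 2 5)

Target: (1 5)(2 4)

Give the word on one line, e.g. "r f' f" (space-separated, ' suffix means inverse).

r' f r f' f'

  after r': (2 4 5)
  after f: (1 3 4)
  after r: (1 3 2 5 4)
  after f': (3 4 5)
  after f': (1 5)(2 4)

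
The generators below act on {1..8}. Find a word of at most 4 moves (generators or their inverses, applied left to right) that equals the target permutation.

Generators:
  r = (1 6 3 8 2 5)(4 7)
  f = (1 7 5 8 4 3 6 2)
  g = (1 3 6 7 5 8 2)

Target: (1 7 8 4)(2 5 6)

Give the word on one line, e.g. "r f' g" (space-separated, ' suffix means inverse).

r' f'

  after r': (1 5 2 8 3 6)(4 7)
  after f': (1 7 8 4)(2 5 6)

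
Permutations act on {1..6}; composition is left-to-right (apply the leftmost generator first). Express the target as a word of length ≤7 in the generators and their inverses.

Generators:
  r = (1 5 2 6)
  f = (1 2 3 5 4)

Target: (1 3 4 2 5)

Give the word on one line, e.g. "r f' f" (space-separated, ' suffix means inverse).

  after r: (1 5 2 6)
  after f: (1 4)(2 6)(3 5)
  after r: (1 4 5 3 2)
  after f': (1 5 2 4 3)
  after f': (1 3 4 2 5)

r f r f' f'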